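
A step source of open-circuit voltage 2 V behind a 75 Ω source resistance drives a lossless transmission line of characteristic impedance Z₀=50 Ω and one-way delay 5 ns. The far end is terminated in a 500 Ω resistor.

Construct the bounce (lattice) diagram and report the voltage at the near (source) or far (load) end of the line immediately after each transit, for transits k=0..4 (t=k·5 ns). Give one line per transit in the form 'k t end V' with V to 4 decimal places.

Γ_L=0.818182, Γ_S=0.200000; launch V₁=2·50/125=0.800000
k=0 src: V=0.8000
k=1 load: inc=0.800000, refl=0.800000·0.818182=0.6545; V=0.000000+0.800000+0.654545=1.4545
k=2 src: inc=0.654545, refl=0.654545·0.200000=0.1309; V=0.800000+0.654545+0.130909=1.5855
k=3 load: inc=0.130909, refl=0.130909·0.818182=0.1071; V=1.454545+0.130909+0.107107=1.6926
k=4 src: inc=0.107107, refl=0.107107·0.200000=0.0214; V=1.585455+0.107107+0.021421=1.7140

0 0 source 0.8000
1 5 load 1.4545
2 10 source 1.5855
3 15 load 1.6926
4 20 source 1.7140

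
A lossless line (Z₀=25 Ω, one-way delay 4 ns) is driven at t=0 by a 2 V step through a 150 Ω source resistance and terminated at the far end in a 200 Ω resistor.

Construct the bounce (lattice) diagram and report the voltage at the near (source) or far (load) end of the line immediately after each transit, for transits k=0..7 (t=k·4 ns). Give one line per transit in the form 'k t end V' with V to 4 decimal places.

Γ_L=0.777778, Γ_S=0.714286; launch V₁=2·25/175=0.285714
k=0 src: V=0.2857
k=1 load: inc=0.285714, refl=0.285714·0.777778=0.2222; V=0.000000+0.285714+0.222222=0.5079
k=2 src: inc=0.222222, refl=0.222222·0.714286=0.1587; V=0.285714+0.222222+0.158730=0.6667
k=3 load: inc=0.158730, refl=0.158730·0.777778=0.1235; V=0.507937+0.158730+0.123457=0.7901
k=4 src: inc=0.123457, refl=0.123457·0.714286=0.0882; V=0.666667+0.123457+0.088183=0.8783
k=5 load: inc=0.088183, refl=0.088183·0.777778=0.0686; V=0.790123+0.088183+0.068587=0.9469
k=6 src: inc=0.068587, refl=0.068587·0.714286=0.0490; V=0.878307+0.068587+0.048991=0.9959
k=7 load: inc=0.048991, refl=0.048991·0.777778=0.0381; V=0.946894+0.048991+0.038104=1.0340

0 0 source 0.2857
1 4 load 0.5079
2 8 source 0.6667
3 12 load 0.7901
4 16 source 0.8783
5 20 load 0.9469
6 24 source 0.9959
7 28 load 1.0340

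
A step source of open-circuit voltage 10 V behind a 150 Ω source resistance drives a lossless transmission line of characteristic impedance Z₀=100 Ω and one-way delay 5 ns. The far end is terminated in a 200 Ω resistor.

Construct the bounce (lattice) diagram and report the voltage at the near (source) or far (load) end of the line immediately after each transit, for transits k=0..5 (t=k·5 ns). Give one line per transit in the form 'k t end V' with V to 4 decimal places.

Γ_L=0.333333, Γ_S=0.200000; launch V₁=10·100/250=4.000000
k=0 src: V=4.0000
k=1 load: inc=4.000000, refl=4.000000·0.333333=1.3333; V=0.000000+4.000000+1.333333=5.3333
k=2 src: inc=1.333333, refl=1.333333·0.200000=0.2667; V=4.000000+1.333333+0.266667=5.6000
k=3 load: inc=0.266667, refl=0.266667·0.333333=0.0889; V=5.333333+0.266667+0.088889=5.6889
k=4 src: inc=0.088889, refl=0.088889·0.200000=0.0178; V=5.600000+0.088889+0.017778=5.7067
k=5 load: inc=0.017778, refl=0.017778·0.333333=0.0059; V=5.688889+0.017778+0.005926=5.7126

0 0 source 4.0000
1 5 load 5.3333
2 10 source 5.6000
3 15 load 5.6889
4 20 source 5.7067
5 25 load 5.7126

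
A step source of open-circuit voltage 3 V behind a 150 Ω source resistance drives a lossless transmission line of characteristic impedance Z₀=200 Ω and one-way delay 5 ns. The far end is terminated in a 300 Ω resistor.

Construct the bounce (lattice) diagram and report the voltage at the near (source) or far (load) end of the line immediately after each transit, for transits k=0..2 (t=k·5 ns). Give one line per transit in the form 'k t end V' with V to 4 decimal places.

0 0 source 1.7143
1 5 load 2.0571
2 10 source 2.0082

Γ_L=0.200000, Γ_S=-0.142857; launch V₁=3·200/350=1.714286
k=0 src: V=1.7143
k=1 load: inc=1.714286, refl=1.714286·0.200000=0.3429; V=0.000000+1.714286+0.342857=2.0571
k=2 src: inc=0.342857, refl=0.342857·-0.142857=-0.0490; V=1.714286+0.342857+-0.048980=2.0082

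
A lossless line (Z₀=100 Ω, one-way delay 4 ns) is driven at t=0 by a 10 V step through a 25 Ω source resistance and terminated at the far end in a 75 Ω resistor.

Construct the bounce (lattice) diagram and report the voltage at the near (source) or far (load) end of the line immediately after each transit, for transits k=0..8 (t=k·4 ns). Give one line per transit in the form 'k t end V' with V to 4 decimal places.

Γ_L=-0.142857, Γ_S=-0.600000; launch V₁=10·100/125=8.000000
k=0 src: V=8.0000
k=1 load: inc=8.000000, refl=8.000000·-0.142857=-1.1429; V=0.000000+8.000000+-1.142857=6.8571
k=2 src: inc=-1.142857, refl=-1.142857·-0.600000=0.6857; V=8.000000+-1.142857+0.685714=7.5429
k=3 load: inc=0.685714, refl=0.685714·-0.142857=-0.0980; V=6.857143+0.685714+-0.097959=7.4449
k=4 src: inc=-0.097959, refl=-0.097959·-0.600000=0.0588; V=7.542857+-0.097959+0.058776=7.5037
k=5 load: inc=0.058776, refl=0.058776·-0.142857=-0.0084; V=7.444898+0.058776+-0.008397=7.4953
k=6 src: inc=-0.008397, refl=-0.008397·-0.600000=0.0050; V=7.503673+-0.008397+0.005038=7.5003
k=7 load: inc=0.005038, refl=0.005038·-0.142857=-0.0007; V=7.495277+0.005038+-0.000720=7.4996
k=8 src: inc=-0.000720, refl=-0.000720·-0.600000=0.0004; V=7.500315+-0.000720+0.000432=7.5000

0 0 source 8.0000
1 4 load 6.8571
2 8 source 7.5429
3 12 load 7.4449
4 16 source 7.5037
5 20 load 7.4953
6 24 source 7.5003
7 28 load 7.4996
8 32 source 7.5000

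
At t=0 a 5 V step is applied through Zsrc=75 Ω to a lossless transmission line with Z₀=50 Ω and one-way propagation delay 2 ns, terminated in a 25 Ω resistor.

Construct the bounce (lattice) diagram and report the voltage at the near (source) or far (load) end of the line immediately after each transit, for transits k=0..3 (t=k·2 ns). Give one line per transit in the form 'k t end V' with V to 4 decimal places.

Γ_L=-0.333333, Γ_S=0.200000; launch V₁=5·50/125=2.000000
k=0 src: V=2.0000
k=1 load: inc=2.000000, refl=2.000000·-0.333333=-0.6667; V=0.000000+2.000000+-0.666667=1.3333
k=2 src: inc=-0.666667, refl=-0.666667·0.200000=-0.1333; V=2.000000+-0.666667+-0.133333=1.2000
k=3 load: inc=-0.133333, refl=-0.133333·-0.333333=0.0444; V=1.333333+-0.133333+0.044444=1.2444

0 0 source 2.0000
1 2 load 1.3333
2 4 source 1.2000
3 6 load 1.2444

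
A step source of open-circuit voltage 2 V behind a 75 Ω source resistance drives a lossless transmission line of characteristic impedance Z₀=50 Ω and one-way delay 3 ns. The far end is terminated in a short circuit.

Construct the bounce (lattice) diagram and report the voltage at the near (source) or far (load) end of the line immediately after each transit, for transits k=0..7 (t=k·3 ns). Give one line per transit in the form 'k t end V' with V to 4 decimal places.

0 0 source 0.8000
1 3 load 0.0000
2 6 source -0.1600
3 9 load 0.0000
4 12 source 0.0320
5 15 load 0.0000
6 18 source -0.0064
7 21 load 0.0000

Γ_L=-1.000000, Γ_S=0.200000; launch V₁=2·50/125=0.800000
k=0 src: V=0.8000
k=1 load: inc=0.800000, refl=0.800000·-1.000000=-0.8000; V=0.000000+0.800000+-0.800000=0.0000
k=2 src: inc=-0.800000, refl=-0.800000·0.200000=-0.1600; V=0.800000+-0.800000+-0.160000=-0.1600
k=3 load: inc=-0.160000, refl=-0.160000·-1.000000=0.1600; V=0.000000+-0.160000+0.160000=0.0000
k=4 src: inc=0.160000, refl=0.160000·0.200000=0.0320; V=-0.160000+0.160000+0.032000=0.0320
k=5 load: inc=0.032000, refl=0.032000·-1.000000=-0.0320; V=0.000000+0.032000+-0.032000=0.0000
k=6 src: inc=-0.032000, refl=-0.032000·0.200000=-0.0064; V=0.032000+-0.032000+-0.006400=-0.0064
k=7 load: inc=-0.006400, refl=-0.006400·-1.000000=0.0064; V=0.000000+-0.006400+0.006400=0.0000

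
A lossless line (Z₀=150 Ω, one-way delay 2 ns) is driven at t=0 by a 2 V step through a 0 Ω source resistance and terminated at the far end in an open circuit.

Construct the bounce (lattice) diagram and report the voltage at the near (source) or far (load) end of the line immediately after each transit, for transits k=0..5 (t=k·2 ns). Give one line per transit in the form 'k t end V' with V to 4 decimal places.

Γ_L=1.000000, Γ_S=-1.000000; launch V₁=2·150/150=2.000000
k=0 src: V=2.0000
k=1 load: inc=2.000000, refl=2.000000·1.000000=2.0000; V=0.000000+2.000000+2.000000=4.0000
k=2 src: inc=2.000000, refl=2.000000·-1.000000=-2.0000; V=2.000000+2.000000+-2.000000=2.0000
k=3 load: inc=-2.000000, refl=-2.000000·1.000000=-2.0000; V=4.000000+-2.000000+-2.000000=0.0000
k=4 src: inc=-2.000000, refl=-2.000000·-1.000000=2.0000; V=2.000000+-2.000000+2.000000=2.0000
k=5 load: inc=2.000000, refl=2.000000·1.000000=2.0000; V=0.000000+2.000000+2.000000=4.0000

0 0 source 2.0000
1 2 load 4.0000
2 4 source 2.0000
3 6 load 0.0000
4 8 source 2.0000
5 10 load 4.0000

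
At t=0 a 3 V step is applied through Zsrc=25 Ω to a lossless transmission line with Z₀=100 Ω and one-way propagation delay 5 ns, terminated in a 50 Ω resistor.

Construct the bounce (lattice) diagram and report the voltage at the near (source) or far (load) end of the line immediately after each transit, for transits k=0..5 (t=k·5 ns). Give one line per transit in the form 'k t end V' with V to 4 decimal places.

Γ_L=-0.333333, Γ_S=-0.600000; launch V₁=3·100/125=2.400000
k=0 src: V=2.4000
k=1 load: inc=2.400000, refl=2.400000·-0.333333=-0.8000; V=0.000000+2.400000+-0.800000=1.6000
k=2 src: inc=-0.800000, refl=-0.800000·-0.600000=0.4800; V=2.400000+-0.800000+0.480000=2.0800
k=3 load: inc=0.480000, refl=0.480000·-0.333333=-0.1600; V=1.600000+0.480000+-0.160000=1.9200
k=4 src: inc=-0.160000, refl=-0.160000·-0.600000=0.0960; V=2.080000+-0.160000+0.096000=2.0160
k=5 load: inc=0.096000, refl=0.096000·-0.333333=-0.0320; V=1.920000+0.096000+-0.032000=1.9840

0 0 source 2.4000
1 5 load 1.6000
2 10 source 2.0800
3 15 load 1.9200
4 20 source 2.0160
5 25 load 1.9840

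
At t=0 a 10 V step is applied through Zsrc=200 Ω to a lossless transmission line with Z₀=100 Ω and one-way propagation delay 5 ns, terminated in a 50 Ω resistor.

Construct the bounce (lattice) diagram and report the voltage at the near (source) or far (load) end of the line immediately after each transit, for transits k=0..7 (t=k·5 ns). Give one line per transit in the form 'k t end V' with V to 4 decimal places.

Γ_L=-0.333333, Γ_S=0.333333; launch V₁=10·100/300=3.333333
k=0 src: V=3.3333
k=1 load: inc=3.333333, refl=3.333333·-0.333333=-1.1111; V=0.000000+3.333333+-1.111111=2.2222
k=2 src: inc=-1.111111, refl=-1.111111·0.333333=-0.3704; V=3.333333+-1.111111+-0.370370=1.8519
k=3 load: inc=-0.370370, refl=-0.370370·-0.333333=0.1235; V=2.222222+-0.370370+0.123457=1.9753
k=4 src: inc=0.123457, refl=0.123457·0.333333=0.0412; V=1.851852+0.123457+0.041152=2.0165
k=5 load: inc=0.041152, refl=0.041152·-0.333333=-0.0137; V=1.975309+0.041152+-0.013717=2.0027
k=6 src: inc=-0.013717, refl=-0.013717·0.333333=-0.0046; V=2.016461+-0.013717+-0.004572=1.9982
k=7 load: inc=-0.004572, refl=-0.004572·-0.333333=0.0015; V=2.002743+-0.004572+0.001524=1.9997

0 0 source 3.3333
1 5 load 2.2222
2 10 source 1.8519
3 15 load 1.9753
4 20 source 2.0165
5 25 load 2.0027
6 30 source 1.9982
7 35 load 1.9997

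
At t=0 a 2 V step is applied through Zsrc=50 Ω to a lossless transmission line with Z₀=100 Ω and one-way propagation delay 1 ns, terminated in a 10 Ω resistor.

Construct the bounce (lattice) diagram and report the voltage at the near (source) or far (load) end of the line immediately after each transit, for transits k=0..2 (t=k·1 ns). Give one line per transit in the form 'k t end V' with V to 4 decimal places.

Γ_L=-0.818182, Γ_S=-0.333333; launch V₁=2·100/150=1.333333
k=0 src: V=1.3333
k=1 load: inc=1.333333, refl=1.333333·-0.818182=-1.0909; V=0.000000+1.333333+-1.090909=0.2424
k=2 src: inc=-1.090909, refl=-1.090909·-0.333333=0.3636; V=1.333333+-1.090909+0.363636=0.6061

0 0 source 1.3333
1 1 load 0.2424
2 2 source 0.6061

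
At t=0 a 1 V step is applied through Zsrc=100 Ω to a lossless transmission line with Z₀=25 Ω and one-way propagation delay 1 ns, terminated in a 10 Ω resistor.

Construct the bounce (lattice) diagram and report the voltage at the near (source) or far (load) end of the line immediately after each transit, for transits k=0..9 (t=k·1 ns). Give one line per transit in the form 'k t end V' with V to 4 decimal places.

0 0 source 0.2000
1 1 load 0.1143
2 2 source 0.0629
3 3 load 0.0849
4 4 source 0.0981
5 5 load 0.0925
6 6 source 0.0891
7 7 load 0.0905
8 8 source 0.0914
9 9 load 0.0910

Γ_L=-0.428571, Γ_S=0.600000; launch V₁=1·25/125=0.200000
k=0 src: V=0.2000
k=1 load: inc=0.200000, refl=0.200000·-0.428571=-0.0857; V=0.000000+0.200000+-0.085714=0.1143
k=2 src: inc=-0.085714, refl=-0.085714·0.600000=-0.0514; V=0.200000+-0.085714+-0.051429=0.0629
k=3 load: inc=-0.051429, refl=-0.051429·-0.428571=0.0220; V=0.114286+-0.051429+0.022041=0.0849
k=4 src: inc=0.022041, refl=0.022041·0.600000=0.0132; V=0.062857+0.022041+0.013224=0.0981
k=5 load: inc=0.013224, refl=0.013224·-0.428571=-0.0057; V=0.084898+0.013224+-0.005668=0.0925
k=6 src: inc=-0.005668, refl=-0.005668·0.600000=-0.0034; V=0.098122+-0.005668+-0.003401=0.0891
k=7 load: inc=-0.003401, refl=-0.003401·-0.428571=0.0015; V=0.092455+-0.003401+0.001457=0.0905
k=8 src: inc=0.001457, refl=0.001457·0.600000=0.0009; V=0.089054+0.001457+0.000874=0.0914
k=9 load: inc=0.000874, refl=0.000874·-0.428571=-0.0004; V=0.090512+0.000874+-0.000375=0.0910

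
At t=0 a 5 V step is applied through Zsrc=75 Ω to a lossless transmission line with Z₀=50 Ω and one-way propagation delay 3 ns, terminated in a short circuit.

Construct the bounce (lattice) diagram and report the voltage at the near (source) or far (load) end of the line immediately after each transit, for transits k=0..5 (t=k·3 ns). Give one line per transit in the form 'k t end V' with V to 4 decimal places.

0 0 source 2.0000
1 3 load 0.0000
2 6 source -0.4000
3 9 load 0.0000
4 12 source 0.0800
5 15 load 0.0000

Γ_L=-1.000000, Γ_S=0.200000; launch V₁=5·50/125=2.000000
k=0 src: V=2.0000
k=1 load: inc=2.000000, refl=2.000000·-1.000000=-2.0000; V=0.000000+2.000000+-2.000000=0.0000
k=2 src: inc=-2.000000, refl=-2.000000·0.200000=-0.4000; V=2.000000+-2.000000+-0.400000=-0.4000
k=3 load: inc=-0.400000, refl=-0.400000·-1.000000=0.4000; V=0.000000+-0.400000+0.400000=0.0000
k=4 src: inc=0.400000, refl=0.400000·0.200000=0.0800; V=-0.400000+0.400000+0.080000=0.0800
k=5 load: inc=0.080000, refl=0.080000·-1.000000=-0.0800; V=0.000000+0.080000+-0.080000=0.0000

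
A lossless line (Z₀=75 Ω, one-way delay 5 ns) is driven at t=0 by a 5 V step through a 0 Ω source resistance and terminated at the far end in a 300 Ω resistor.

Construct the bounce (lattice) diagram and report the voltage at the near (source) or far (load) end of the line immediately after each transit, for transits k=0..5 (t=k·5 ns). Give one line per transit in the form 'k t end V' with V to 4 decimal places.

0 0 source 5.0000
1 5 load 8.0000
2 10 source 5.0000
3 15 load 3.2000
4 20 source 5.0000
5 25 load 6.0800

Γ_L=0.600000, Γ_S=-1.000000; launch V₁=5·75/75=5.000000
k=0 src: V=5.0000
k=1 load: inc=5.000000, refl=5.000000·0.600000=3.0000; V=0.000000+5.000000+3.000000=8.0000
k=2 src: inc=3.000000, refl=3.000000·-1.000000=-3.0000; V=5.000000+3.000000+-3.000000=5.0000
k=3 load: inc=-3.000000, refl=-3.000000·0.600000=-1.8000; V=8.000000+-3.000000+-1.800000=3.2000
k=4 src: inc=-1.800000, refl=-1.800000·-1.000000=1.8000; V=5.000000+-1.800000+1.800000=5.0000
k=5 load: inc=1.800000, refl=1.800000·0.600000=1.0800; V=3.200000+1.800000+1.080000=6.0800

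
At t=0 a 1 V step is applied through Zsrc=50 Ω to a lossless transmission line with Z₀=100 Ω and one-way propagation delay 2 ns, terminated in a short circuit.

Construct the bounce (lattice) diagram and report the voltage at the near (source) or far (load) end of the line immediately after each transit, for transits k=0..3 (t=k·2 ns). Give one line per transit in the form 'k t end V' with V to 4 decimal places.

Γ_L=-1.000000, Γ_S=-0.333333; launch V₁=1·100/150=0.666667
k=0 src: V=0.6667
k=1 load: inc=0.666667, refl=0.666667·-1.000000=-0.6667; V=0.000000+0.666667+-0.666667=0.0000
k=2 src: inc=-0.666667, refl=-0.666667·-0.333333=0.2222; V=0.666667+-0.666667+0.222222=0.2222
k=3 load: inc=0.222222, refl=0.222222·-1.000000=-0.2222; V=0.000000+0.222222+-0.222222=0.0000

0 0 source 0.6667
1 2 load 0.0000
2 4 source 0.2222
3 6 load 0.0000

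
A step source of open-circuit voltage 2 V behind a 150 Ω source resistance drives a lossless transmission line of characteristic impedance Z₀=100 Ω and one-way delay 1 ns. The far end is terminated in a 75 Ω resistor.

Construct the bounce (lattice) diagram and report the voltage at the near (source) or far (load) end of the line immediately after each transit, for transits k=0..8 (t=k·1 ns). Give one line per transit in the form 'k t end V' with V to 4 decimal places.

Γ_L=-0.142857, Γ_S=0.200000; launch V₁=2·100/250=0.800000
k=0 src: V=0.8000
k=1 load: inc=0.800000, refl=0.800000·-0.142857=-0.1143; V=0.000000+0.800000+-0.114286=0.6857
k=2 src: inc=-0.114286, refl=-0.114286·0.200000=-0.0229; V=0.800000+-0.114286+-0.022857=0.6629
k=3 load: inc=-0.022857, refl=-0.022857·-0.142857=0.0033; V=0.685714+-0.022857+0.003265=0.6661
k=4 src: inc=0.003265, refl=0.003265·0.200000=0.0007; V=0.662857+0.003265+0.000653=0.6668
k=5 load: inc=0.000653, refl=0.000653·-0.142857=-0.0001; V=0.666122+0.000653+-0.000093=0.6667
k=6 src: inc=-0.000093, refl=-0.000093·0.200000=-0.0000; V=0.666776+-0.000093+-0.000019=0.6667
k=7 load: inc=-0.000019, refl=-0.000019·-0.142857=0.0000; V=0.666682+-0.000019+0.000003=0.6667
k=8 src: inc=0.000003, refl=0.000003·0.200000=0.0000; V=0.666664+0.000003+0.000001=0.6667

0 0 source 0.8000
1 1 load 0.6857
2 2 source 0.6629
3 3 load 0.6661
4 4 source 0.6668
5 5 load 0.6667
6 6 source 0.6667
7 7 load 0.6667
8 8 source 0.6667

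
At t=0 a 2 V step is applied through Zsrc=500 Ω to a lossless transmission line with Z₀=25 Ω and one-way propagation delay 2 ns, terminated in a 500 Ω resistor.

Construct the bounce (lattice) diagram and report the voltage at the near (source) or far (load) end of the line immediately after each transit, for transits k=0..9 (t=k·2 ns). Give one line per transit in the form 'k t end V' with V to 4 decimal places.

Γ_L=0.904762, Γ_S=0.904762; launch V₁=2·25/525=0.095238
k=0 src: V=0.0952
k=1 load: inc=0.095238, refl=0.095238·0.904762=0.0862; V=0.000000+0.095238+0.086168=0.1814
k=2 src: inc=0.086168, refl=0.086168·0.904762=0.0780; V=0.095238+0.086168+0.077961=0.2594
k=3 load: inc=0.077961, refl=0.077961·0.904762=0.0705; V=0.181406+0.077961+0.070536=0.3299
k=4 src: inc=0.070536, refl=0.070536·0.904762=0.0638; V=0.259367+0.070536+0.063819=0.3937
k=5 load: inc=0.063819, refl=0.063819·0.904762=0.0577; V=0.329904+0.063819+0.057741=0.4515
k=6 src: inc=0.057741, refl=0.057741·0.904762=0.0522; V=0.393722+0.057741+0.052242=0.5037
k=7 load: inc=0.052242, refl=0.052242·0.904762=0.0473; V=0.451463+0.052242+0.047266=0.5510
k=8 src: inc=0.047266, refl=0.047266·0.904762=0.0428; V=0.503705+0.047266+0.042765=0.5937
k=9 load: inc=0.042765, refl=0.042765·0.904762=0.0387; V=0.550971+0.042765+0.038692=0.6324

0 0 source 0.0952
1 2 load 0.1814
2 4 source 0.2594
3 6 load 0.3299
4 8 source 0.3937
5 10 load 0.4515
6 12 source 0.5037
7 14 load 0.5510
8 16 source 0.5937
9 18 load 0.6324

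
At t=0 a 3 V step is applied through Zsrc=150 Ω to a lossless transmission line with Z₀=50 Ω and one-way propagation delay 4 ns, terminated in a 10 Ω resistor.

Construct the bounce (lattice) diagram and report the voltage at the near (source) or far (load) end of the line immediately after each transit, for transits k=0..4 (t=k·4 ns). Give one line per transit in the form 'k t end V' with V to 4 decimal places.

0 0 source 0.7500
1 4 load 0.2500
2 8 source 0.0000
3 12 load 0.1667
4 16 source 0.2500

Γ_L=-0.666667, Γ_S=0.500000; launch V₁=3·50/200=0.750000
k=0 src: V=0.7500
k=1 load: inc=0.750000, refl=0.750000·-0.666667=-0.5000; V=0.000000+0.750000+-0.500000=0.2500
k=2 src: inc=-0.500000, refl=-0.500000·0.500000=-0.2500; V=0.750000+-0.500000+-0.250000=0.0000
k=3 load: inc=-0.250000, refl=-0.250000·-0.666667=0.1667; V=0.250000+-0.250000+0.166667=0.1667
k=4 src: inc=0.166667, refl=0.166667·0.500000=0.0833; V=0.000000+0.166667+0.083333=0.2500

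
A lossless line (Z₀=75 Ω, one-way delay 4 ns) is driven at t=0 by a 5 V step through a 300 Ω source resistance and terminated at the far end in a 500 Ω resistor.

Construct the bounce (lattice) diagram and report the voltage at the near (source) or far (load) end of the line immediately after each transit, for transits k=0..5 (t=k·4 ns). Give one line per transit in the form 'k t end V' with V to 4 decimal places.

0 0 source 1.0000
1 4 load 1.7391
2 8 source 2.1826
3 12 load 2.5104
4 16 source 2.7071
5 20 load 2.8524

Γ_L=0.739130, Γ_S=0.600000; launch V₁=5·75/375=1.000000
k=0 src: V=1.0000
k=1 load: inc=1.000000, refl=1.000000·0.739130=0.7391; V=0.000000+1.000000+0.739130=1.7391
k=2 src: inc=0.739130, refl=0.739130·0.600000=0.4435; V=1.000000+0.739130+0.443478=2.1826
k=3 load: inc=0.443478, refl=0.443478·0.739130=0.3278; V=1.739130+0.443478+0.327788=2.5104
k=4 src: inc=0.327788, refl=0.327788·0.600000=0.1967; V=2.182609+0.327788+0.196673=2.7071
k=5 load: inc=0.196673, refl=0.196673·0.739130=0.1454; V=2.510397+0.196673+0.145367=2.8524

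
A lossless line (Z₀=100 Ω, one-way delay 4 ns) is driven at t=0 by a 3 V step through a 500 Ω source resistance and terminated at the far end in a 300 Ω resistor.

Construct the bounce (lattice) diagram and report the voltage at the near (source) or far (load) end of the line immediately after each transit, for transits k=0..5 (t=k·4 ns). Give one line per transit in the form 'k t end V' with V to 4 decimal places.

Γ_L=0.500000, Γ_S=0.666667; launch V₁=3·100/600=0.500000
k=0 src: V=0.5000
k=1 load: inc=0.500000, refl=0.500000·0.500000=0.2500; V=0.000000+0.500000+0.250000=0.7500
k=2 src: inc=0.250000, refl=0.250000·0.666667=0.1667; V=0.500000+0.250000+0.166667=0.9167
k=3 load: inc=0.166667, refl=0.166667·0.500000=0.0833; V=0.750000+0.166667+0.083333=1.0000
k=4 src: inc=0.083333, refl=0.083333·0.666667=0.0556; V=0.916667+0.083333+0.055556=1.0556
k=5 load: inc=0.055556, refl=0.055556·0.500000=0.0278; V=1.000000+0.055556+0.027778=1.0833

0 0 source 0.5000
1 4 load 0.7500
2 8 source 0.9167
3 12 load 1.0000
4 16 source 1.0556
5 20 load 1.0833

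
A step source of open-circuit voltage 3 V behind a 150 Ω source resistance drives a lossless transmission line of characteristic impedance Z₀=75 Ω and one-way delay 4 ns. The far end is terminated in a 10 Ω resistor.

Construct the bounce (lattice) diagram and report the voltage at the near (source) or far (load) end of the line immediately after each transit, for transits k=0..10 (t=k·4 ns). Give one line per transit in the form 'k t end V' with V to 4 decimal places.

0 0 source 1.0000
1 4 load 0.2353
2 8 source -0.0196
3 12 load 0.1753
4 16 source 0.2403
5 20 load 0.1906
6 24 source 0.1740
7 28 load 0.1867
8 32 source 0.1909
9 36 load 0.1877
10 40 source 0.1866

Γ_L=-0.764706, Γ_S=0.333333; launch V₁=3·75/225=1.000000
k=0 src: V=1.0000
k=1 load: inc=1.000000, refl=1.000000·-0.764706=-0.7647; V=0.000000+1.000000+-0.764706=0.2353
k=2 src: inc=-0.764706, refl=-0.764706·0.333333=-0.2549; V=1.000000+-0.764706+-0.254902=-0.0196
k=3 load: inc=-0.254902, refl=-0.254902·-0.764706=0.1949; V=0.235294+-0.254902+0.194925=0.1753
k=4 src: inc=0.194925, refl=0.194925·0.333333=0.0650; V=-0.019608+0.194925+0.064975=0.2403
k=5 load: inc=0.064975, refl=0.064975·-0.764706=-0.0497; V=0.175317+0.064975+-0.049687=0.1906
k=6 src: inc=-0.049687, refl=-0.049687·0.333333=-0.0166; V=0.240292+-0.049687+-0.016562=0.1740
k=7 load: inc=-0.016562, refl=-0.016562·-0.764706=0.0127; V=0.190605+-0.016562+0.012665=0.1867
k=8 src: inc=0.012665, refl=0.012665·0.333333=0.0042; V=0.174043+0.012665+0.004222=0.1909
k=9 load: inc=0.004222, refl=0.004222·-0.764706=-0.0032; V=0.186708+0.004222+-0.003228=0.1877
k=10 src: inc=-0.003228, refl=-0.003228·0.333333=-0.0011; V=0.190930+-0.003228+-0.001076=0.1866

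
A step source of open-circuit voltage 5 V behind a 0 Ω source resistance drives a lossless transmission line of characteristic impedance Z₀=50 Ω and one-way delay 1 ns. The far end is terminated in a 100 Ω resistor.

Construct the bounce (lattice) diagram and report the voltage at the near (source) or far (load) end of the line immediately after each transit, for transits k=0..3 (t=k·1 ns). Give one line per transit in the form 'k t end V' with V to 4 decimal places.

0 0 source 5.0000
1 1 load 6.6667
2 2 source 5.0000
3 3 load 4.4444

Γ_L=0.333333, Γ_S=-1.000000; launch V₁=5·50/50=5.000000
k=0 src: V=5.0000
k=1 load: inc=5.000000, refl=5.000000·0.333333=1.6667; V=0.000000+5.000000+1.666667=6.6667
k=2 src: inc=1.666667, refl=1.666667·-1.000000=-1.6667; V=5.000000+1.666667+-1.666667=5.0000
k=3 load: inc=-1.666667, refl=-1.666667·0.333333=-0.5556; V=6.666667+-1.666667+-0.555556=4.4444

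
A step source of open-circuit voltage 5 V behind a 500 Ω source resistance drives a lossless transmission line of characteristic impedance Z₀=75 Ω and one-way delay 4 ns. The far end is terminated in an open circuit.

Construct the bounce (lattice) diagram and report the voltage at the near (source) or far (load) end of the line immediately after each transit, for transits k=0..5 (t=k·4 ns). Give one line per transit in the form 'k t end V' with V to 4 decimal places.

0 0 source 0.6522
1 4 load 1.3043
2 8 source 1.7864
3 12 load 2.2684
4 16 source 2.6247
5 20 load 2.9810

Γ_L=1.000000, Γ_S=0.739130; launch V₁=5·75/575=0.652174
k=0 src: V=0.6522
k=1 load: inc=0.652174, refl=0.652174·1.000000=0.6522; V=0.000000+0.652174+0.652174=1.3043
k=2 src: inc=0.652174, refl=0.652174·0.739130=0.4820; V=0.652174+0.652174+0.482042=1.7864
k=3 load: inc=0.482042, refl=0.482042·1.000000=0.4820; V=1.304348+0.482042+0.482042=2.2684
k=4 src: inc=0.482042, refl=0.482042·0.739130=0.3563; V=1.786389+0.482042+0.356292=2.6247
k=5 load: inc=0.356292, refl=0.356292·1.000000=0.3563; V=2.268431+0.356292+0.356292=2.9810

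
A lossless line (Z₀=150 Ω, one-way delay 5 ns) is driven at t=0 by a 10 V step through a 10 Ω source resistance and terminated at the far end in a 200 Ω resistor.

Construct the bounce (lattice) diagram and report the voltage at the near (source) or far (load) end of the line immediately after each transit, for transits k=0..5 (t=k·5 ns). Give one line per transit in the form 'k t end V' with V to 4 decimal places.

0 0 source 9.3750
1 5 load 10.7143
2 10 source 9.5424
3 15 load 9.3750
4 20 source 9.5215
5 25 load 9.5424

Γ_L=0.142857, Γ_S=-0.875000; launch V₁=10·150/160=9.375000
k=0 src: V=9.3750
k=1 load: inc=9.375000, refl=9.375000·0.142857=1.3393; V=0.000000+9.375000+1.339286=10.7143
k=2 src: inc=1.339286, refl=1.339286·-0.875000=-1.1719; V=9.375000+1.339286+-1.171875=9.5424
k=3 load: inc=-1.171875, refl=-1.171875·0.142857=-0.1674; V=10.714286+-1.171875+-0.167411=9.3750
k=4 src: inc=-0.167411, refl=-0.167411·-0.875000=0.1465; V=9.542411+-0.167411+0.146484=9.5215
k=5 load: inc=0.146484, refl=0.146484·0.142857=0.0209; V=9.375000+0.146484+0.020926=9.5424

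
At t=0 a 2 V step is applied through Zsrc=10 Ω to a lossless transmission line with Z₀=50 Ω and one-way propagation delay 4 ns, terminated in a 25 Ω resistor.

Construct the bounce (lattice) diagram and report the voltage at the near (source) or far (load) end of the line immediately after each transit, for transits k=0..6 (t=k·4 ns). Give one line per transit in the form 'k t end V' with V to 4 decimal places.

Γ_L=-0.333333, Γ_S=-0.666667; launch V₁=2·50/60=1.666667
k=0 src: V=1.6667
k=1 load: inc=1.666667, refl=1.666667·-0.333333=-0.5556; V=0.000000+1.666667+-0.555556=1.1111
k=2 src: inc=-0.555556, refl=-0.555556·-0.666667=0.3704; V=1.666667+-0.555556+0.370370=1.4815
k=3 load: inc=0.370370, refl=0.370370·-0.333333=-0.1235; V=1.111111+0.370370+-0.123457=1.3580
k=4 src: inc=-0.123457, refl=-0.123457·-0.666667=0.0823; V=1.481481+-0.123457+0.082305=1.4403
k=5 load: inc=0.082305, refl=0.082305·-0.333333=-0.0274; V=1.358025+0.082305+-0.027435=1.4129
k=6 src: inc=-0.027435, refl=-0.027435·-0.666667=0.0183; V=1.440329+-0.027435+0.018290=1.4312

0 0 source 1.6667
1 4 load 1.1111
2 8 source 1.4815
3 12 load 1.3580
4 16 source 1.4403
5 20 load 1.4129
6 24 source 1.4312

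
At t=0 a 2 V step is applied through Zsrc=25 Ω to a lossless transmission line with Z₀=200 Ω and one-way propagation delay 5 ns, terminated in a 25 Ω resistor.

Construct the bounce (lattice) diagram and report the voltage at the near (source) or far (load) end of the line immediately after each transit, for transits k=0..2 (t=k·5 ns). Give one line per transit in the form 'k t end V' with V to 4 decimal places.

Γ_L=-0.777778, Γ_S=-0.777778; launch V₁=2·200/225=1.777778
k=0 src: V=1.7778
k=1 load: inc=1.777778, refl=1.777778·-0.777778=-1.3827; V=0.000000+1.777778+-1.382716=0.3951
k=2 src: inc=-1.382716, refl=-1.382716·-0.777778=1.0754; V=1.777778+-1.382716+1.075446=1.4705

0 0 source 1.7778
1 5 load 0.3951
2 10 source 1.4705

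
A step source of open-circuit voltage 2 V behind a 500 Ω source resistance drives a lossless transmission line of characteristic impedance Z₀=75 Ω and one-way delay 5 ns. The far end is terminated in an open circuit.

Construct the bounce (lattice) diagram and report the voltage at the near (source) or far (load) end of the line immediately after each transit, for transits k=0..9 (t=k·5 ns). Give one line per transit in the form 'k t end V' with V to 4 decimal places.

Γ_L=1.000000, Γ_S=0.739130; launch V₁=2·75/575=0.260870
k=0 src: V=0.2609
k=1 load: inc=0.260870, refl=0.260870·1.000000=0.2609; V=0.000000+0.260870+0.260870=0.5217
k=2 src: inc=0.260870, refl=0.260870·0.739130=0.1928; V=0.260870+0.260870+0.192817=0.7146
k=3 load: inc=0.192817, refl=0.192817·1.000000=0.1928; V=0.521739+0.192817+0.192817=0.9074
k=4 src: inc=0.192817, refl=0.192817·0.739130=0.1425; V=0.714556+0.192817+0.142517=1.0499
k=5 load: inc=0.142517, refl=0.142517·1.000000=0.1425; V=0.907372+0.142517+0.142517=1.1924
k=6 src: inc=0.142517, refl=0.142517·0.739130=0.1053; V=1.049889+0.142517+0.105338=1.2977
k=7 load: inc=0.105338, refl=0.105338·1.000000=0.1053; V=1.192406+0.105338+0.105338=1.4031
k=8 src: inc=0.105338, refl=0.105338·0.739130=0.0779; V=1.297744+0.105338+0.077859=1.4809
k=9 load: inc=0.077859, refl=0.077859·1.000000=0.0779; V=1.403082+0.077859+0.077859=1.5588

0 0 source 0.2609
1 5 load 0.5217
2 10 source 0.7146
3 15 load 0.9074
4 20 source 1.0499
5 25 load 1.1924
6 30 source 1.2977
7 35 load 1.4031
8 40 source 1.4809
9 45 load 1.5588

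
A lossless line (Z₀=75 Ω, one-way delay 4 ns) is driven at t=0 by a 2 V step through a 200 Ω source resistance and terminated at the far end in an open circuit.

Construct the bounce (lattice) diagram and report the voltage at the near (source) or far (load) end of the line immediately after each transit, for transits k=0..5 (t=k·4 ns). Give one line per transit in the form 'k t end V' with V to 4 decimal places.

Γ_L=1.000000, Γ_S=0.454545; launch V₁=2·75/275=0.545455
k=0 src: V=0.5455
k=1 load: inc=0.545455, refl=0.545455·1.000000=0.5455; V=0.000000+0.545455+0.545455=1.0909
k=2 src: inc=0.545455, refl=0.545455·0.454545=0.2479; V=0.545455+0.545455+0.247934=1.3388
k=3 load: inc=0.247934, refl=0.247934·1.000000=0.2479; V=1.090909+0.247934+0.247934=1.5868
k=4 src: inc=0.247934, refl=0.247934·0.454545=0.1127; V=1.338843+0.247934+0.112697=1.6995
k=5 load: inc=0.112697, refl=0.112697·1.000000=0.1127; V=1.586777+0.112697+0.112697=1.8122

0 0 source 0.5455
1 4 load 1.0909
2 8 source 1.3388
3 12 load 1.5868
4 16 source 1.6995
5 20 load 1.8122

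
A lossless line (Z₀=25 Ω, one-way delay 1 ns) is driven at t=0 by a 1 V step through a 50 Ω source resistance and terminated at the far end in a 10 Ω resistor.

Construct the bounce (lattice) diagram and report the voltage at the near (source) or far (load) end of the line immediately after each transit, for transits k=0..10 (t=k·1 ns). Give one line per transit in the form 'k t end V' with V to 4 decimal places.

0 0 source 0.3333
1 1 load 0.1905
2 2 source 0.1429
3 3 load 0.1633
4 4 source 0.1701
5 5 load 0.1672
6 6 source 0.1662
7 7 load 0.1666
8 8 source 0.1667
9 9 load 0.1667
10 10 source 0.1667

Γ_L=-0.428571, Γ_S=0.333333; launch V₁=1·25/75=0.333333
k=0 src: V=0.3333
k=1 load: inc=0.333333, refl=0.333333·-0.428571=-0.1429; V=0.000000+0.333333+-0.142857=0.1905
k=2 src: inc=-0.142857, refl=-0.142857·0.333333=-0.0476; V=0.333333+-0.142857+-0.047619=0.1429
k=3 load: inc=-0.047619, refl=-0.047619·-0.428571=0.0204; V=0.190476+-0.047619+0.020408=0.1633
k=4 src: inc=0.020408, refl=0.020408·0.333333=0.0068; V=0.142857+0.020408+0.006803=0.1701
k=5 load: inc=0.006803, refl=0.006803·-0.428571=-0.0029; V=0.163265+0.006803+-0.002915=0.1672
k=6 src: inc=-0.002915, refl=-0.002915·0.333333=-0.0010; V=0.170068+-0.002915+-0.000972=0.1662
k=7 load: inc=-0.000972, refl=-0.000972·-0.428571=0.0004; V=0.167153+-0.000972+0.000416=0.1666
k=8 src: inc=0.000416, refl=0.000416·0.333333=0.0001; V=0.166181+0.000416+0.000139=0.1667
k=9 load: inc=0.000139, refl=0.000139·-0.428571=-0.0001; V=0.166597+0.000139+-0.000059=0.1667
k=10 src: inc=-0.000059, refl=-0.000059·0.333333=-0.0000; V=0.166736+-0.000059+-0.000020=0.1667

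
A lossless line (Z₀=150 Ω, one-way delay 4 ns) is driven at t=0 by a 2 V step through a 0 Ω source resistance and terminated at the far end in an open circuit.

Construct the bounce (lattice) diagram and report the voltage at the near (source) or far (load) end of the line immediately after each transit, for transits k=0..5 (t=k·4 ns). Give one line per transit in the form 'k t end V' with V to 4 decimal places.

Γ_L=1.000000, Γ_S=-1.000000; launch V₁=2·150/150=2.000000
k=0 src: V=2.0000
k=1 load: inc=2.000000, refl=2.000000·1.000000=2.0000; V=0.000000+2.000000+2.000000=4.0000
k=2 src: inc=2.000000, refl=2.000000·-1.000000=-2.0000; V=2.000000+2.000000+-2.000000=2.0000
k=3 load: inc=-2.000000, refl=-2.000000·1.000000=-2.0000; V=4.000000+-2.000000+-2.000000=0.0000
k=4 src: inc=-2.000000, refl=-2.000000·-1.000000=2.0000; V=2.000000+-2.000000+2.000000=2.0000
k=5 load: inc=2.000000, refl=2.000000·1.000000=2.0000; V=0.000000+2.000000+2.000000=4.0000

0 0 source 2.0000
1 4 load 4.0000
2 8 source 2.0000
3 12 load 0.0000
4 16 source 2.0000
5 20 load 4.0000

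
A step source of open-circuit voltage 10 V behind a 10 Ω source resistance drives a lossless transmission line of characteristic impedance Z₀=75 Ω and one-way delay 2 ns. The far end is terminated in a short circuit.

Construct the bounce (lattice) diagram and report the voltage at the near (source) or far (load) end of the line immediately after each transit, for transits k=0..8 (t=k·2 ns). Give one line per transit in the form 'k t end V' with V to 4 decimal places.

0 0 source 8.8235
1 2 load 0.0000
2 4 source 6.7474
3 6 load 0.0000
4 8 source 5.1598
5 10 load 0.0000
6 12 source 3.9457
7 14 load 0.0000
8 16 source 3.0173

Γ_L=-1.000000, Γ_S=-0.764706; launch V₁=10·75/85=8.823529
k=0 src: V=8.8235
k=1 load: inc=8.823529, refl=8.823529·-1.000000=-8.8235; V=0.000000+8.823529+-8.823529=0.0000
k=2 src: inc=-8.823529, refl=-8.823529·-0.764706=6.7474; V=8.823529+-8.823529+6.747405=6.7474
k=3 load: inc=6.747405, refl=6.747405·-1.000000=-6.7474; V=0.000000+6.747405+-6.747405=0.0000
k=4 src: inc=-6.747405, refl=-6.747405·-0.764706=5.1598; V=6.747405+-6.747405+5.159780=5.1598
k=5 load: inc=5.159780, refl=5.159780·-1.000000=-5.1598; V=0.000000+5.159780+-5.159780=0.0000
k=6 src: inc=-5.159780, refl=-5.159780·-0.764706=3.9457; V=5.159780+-5.159780+3.945714=3.9457
k=7 load: inc=3.945714, refl=3.945714·-1.000000=-3.9457; V=0.000000+3.945714+-3.945714=0.0000
k=8 src: inc=-3.945714, refl=-3.945714·-0.764706=3.0173; V=3.945714+-3.945714+3.017311=3.0173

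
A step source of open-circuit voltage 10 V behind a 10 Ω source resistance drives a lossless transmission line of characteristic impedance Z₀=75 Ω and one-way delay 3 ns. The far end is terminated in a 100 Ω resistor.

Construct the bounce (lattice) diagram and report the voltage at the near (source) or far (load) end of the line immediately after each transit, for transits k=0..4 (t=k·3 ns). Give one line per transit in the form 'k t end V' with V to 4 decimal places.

Γ_L=0.142857, Γ_S=-0.764706; launch V₁=10·75/85=8.823529
k=0 src: V=8.8235
k=1 load: inc=8.823529, refl=8.823529·0.142857=1.2605; V=0.000000+8.823529+1.260504=10.0840
k=2 src: inc=1.260504, refl=1.260504·-0.764706=-0.9639; V=8.823529+1.260504+-0.963915=9.1201
k=3 load: inc=-0.963915, refl=-0.963915·0.142857=-0.1377; V=10.084034+-0.963915+-0.137702=8.9824
k=4 src: inc=-0.137702, refl=-0.137702·-0.764706=0.1053; V=9.120119+-0.137702+0.105302=9.0877

0 0 source 8.8235
1 3 load 10.0840
2 6 source 9.1201
3 9 load 8.9824
4 12 source 9.0877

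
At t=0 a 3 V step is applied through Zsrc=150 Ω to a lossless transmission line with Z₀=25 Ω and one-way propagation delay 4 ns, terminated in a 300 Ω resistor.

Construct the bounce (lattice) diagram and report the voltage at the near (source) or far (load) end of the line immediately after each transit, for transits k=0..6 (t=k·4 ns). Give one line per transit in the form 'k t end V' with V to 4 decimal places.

Γ_L=0.846154, Γ_S=0.714286; launch V₁=3·25/175=0.428571
k=0 src: V=0.4286
k=1 load: inc=0.428571, refl=0.428571·0.846154=0.3626; V=0.000000+0.428571+0.362637=0.7912
k=2 src: inc=0.362637, refl=0.362637·0.714286=0.2590; V=0.428571+0.362637+0.259027=1.0502
k=3 load: inc=0.259027, refl=0.259027·0.846154=0.2192; V=0.791209+0.259027+0.219176=1.2694
k=4 src: inc=0.219176, refl=0.219176·0.714286=0.1566; V=1.050235+0.219176+0.156555=1.4260
k=5 load: inc=0.156555, refl=0.156555·0.846154=0.1325; V=1.269412+0.156555+0.132469=1.5584
k=6 src: inc=0.132469, refl=0.132469·0.714286=0.0946; V=1.425966+0.132469+0.094621=1.6531

0 0 source 0.4286
1 4 load 0.7912
2 8 source 1.0502
3 12 load 1.2694
4 16 source 1.4260
5 20 load 1.5584
6 24 source 1.6531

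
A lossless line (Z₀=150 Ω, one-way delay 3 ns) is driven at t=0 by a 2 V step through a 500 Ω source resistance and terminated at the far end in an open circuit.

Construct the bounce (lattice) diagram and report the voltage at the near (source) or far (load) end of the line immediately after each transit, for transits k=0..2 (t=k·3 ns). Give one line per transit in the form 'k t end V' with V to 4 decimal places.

Γ_L=1.000000, Γ_S=0.538462; launch V₁=2·150/650=0.461538
k=0 src: V=0.4615
k=1 load: inc=0.461538, refl=0.461538·1.000000=0.4615; V=0.000000+0.461538+0.461538=0.9231
k=2 src: inc=0.461538, refl=0.461538·0.538462=0.2485; V=0.461538+0.461538+0.248521=1.1716

0 0 source 0.4615
1 3 load 0.9231
2 6 source 1.1716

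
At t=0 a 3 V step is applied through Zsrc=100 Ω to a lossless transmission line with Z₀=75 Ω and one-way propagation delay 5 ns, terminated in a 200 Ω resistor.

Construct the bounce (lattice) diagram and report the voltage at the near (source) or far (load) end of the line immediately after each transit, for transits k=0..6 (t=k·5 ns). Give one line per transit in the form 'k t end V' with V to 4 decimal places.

0 0 source 1.2857
1 5 load 1.8701
2 10 source 1.9536
3 15 load 1.9916
4 20 source 1.9970
5 25 load 1.9995
6 30 source 1.9998

Γ_L=0.454545, Γ_S=0.142857; launch V₁=3·75/175=1.285714
k=0 src: V=1.2857
k=1 load: inc=1.285714, refl=1.285714·0.454545=0.5844; V=0.000000+1.285714+0.584416=1.8701
k=2 src: inc=0.584416, refl=0.584416·0.142857=0.0835; V=1.285714+0.584416+0.083488=1.9536
k=3 load: inc=0.083488, refl=0.083488·0.454545=0.0379; V=1.870130+0.083488+0.037949=1.9916
k=4 src: inc=0.037949, refl=0.037949·0.142857=0.0054; V=1.953618+0.037949+0.005421=1.9970
k=5 load: inc=0.005421, refl=0.005421·0.454545=0.0025; V=1.991567+0.005421+0.002464=1.9995
k=6 src: inc=0.002464, refl=0.002464·0.142857=0.0004; V=1.996988+0.002464+0.000352=1.9998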